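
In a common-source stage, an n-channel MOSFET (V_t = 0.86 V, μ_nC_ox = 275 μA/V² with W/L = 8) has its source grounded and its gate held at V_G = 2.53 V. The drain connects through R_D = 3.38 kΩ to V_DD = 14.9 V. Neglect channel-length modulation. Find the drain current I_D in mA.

I_D = 3.07 mA

V_GS = V_G = 2.53 V, so V_ov = 2.53 − 0.86 = 1.67 V.
k_n = μ_nC_ox · (W/L) = 2.2 mA/V².
Assume saturation: I_D = ½ k_n V_ov² = 0.5 × 2.2 × 1.67² = 3.07 mA, giving V_DS = V_DD − I_D R_D = 14.9 − 3.07 × 3.38 = 4.53 V.
V_DS = 4.53 V ≥ V_ov = 1.67 V, confirming saturation.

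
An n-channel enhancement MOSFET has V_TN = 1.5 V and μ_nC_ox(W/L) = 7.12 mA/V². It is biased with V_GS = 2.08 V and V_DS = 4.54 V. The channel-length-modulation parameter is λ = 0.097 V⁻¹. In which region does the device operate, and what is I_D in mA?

V_ov = V_GS − V_TN = 2.08 − 1.5 = 0.58 V.
Since V_DS = 4.54 V ≥ V_ov = 0.58 V, the device is in saturation.
I_D = ½ k_n V_ov² (1 + λ V_DS) = 0.5 × 7.12 × 0.58² × (1 + 0.097 × 4.54) = 1.72 mA.

Saturation; I_D = 1.72 mA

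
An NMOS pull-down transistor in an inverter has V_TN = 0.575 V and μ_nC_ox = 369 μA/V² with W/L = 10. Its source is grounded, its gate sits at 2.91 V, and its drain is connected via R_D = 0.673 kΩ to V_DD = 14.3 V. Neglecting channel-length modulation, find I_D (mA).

I_D = 10.1 mA

V_GS = V_G = 2.91 V, so V_ov = 2.91 − 0.575 = 2.33 V.
k_n = μ_nC_ox · (W/L) = 3.69 mA/V².
Assume saturation: I_D = ½ k_n V_ov² = 0.5 × 3.69 × 2.33² = 10.1 mA, giving V_DS = V_DD − I_D R_D = 14.3 − 10.1 × 0.673 = 7.53 V.
V_DS = 7.53 V ≥ V_ov = 2.33 V, confirming saturation.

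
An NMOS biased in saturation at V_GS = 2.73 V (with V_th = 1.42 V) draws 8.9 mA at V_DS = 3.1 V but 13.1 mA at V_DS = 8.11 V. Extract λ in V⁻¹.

λ = 0.133 V⁻¹

With V_GS fixed, I_D ∝ (1 + λ V_DS) in saturation, so I_D2/I_D1 = (1 + λ V_DS2)/(1 + λ V_DS1).
13.1/8.9 = 1.472 = (1 + 8.11 λ)/(1 + 3.1 λ).
Solving: λ (I_D1 V_DS2 − I_D2 V_DS1) = I_D2 − I_D1, so λ = (13.1 − 8.9) / (8.9 × 8.11 − 13.1 × 3.1) = 4.2 / 31.6 = 0.133 V⁻¹.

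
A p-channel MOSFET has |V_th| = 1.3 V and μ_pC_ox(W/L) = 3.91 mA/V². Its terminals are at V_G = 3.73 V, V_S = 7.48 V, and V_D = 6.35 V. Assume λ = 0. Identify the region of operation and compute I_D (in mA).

Triode; I_D = 8.33 mA

V_SG = V_S − V_G = 7.48 − 3.73 = 3.75 V; V_SD = V_S − V_D = 7.48 − 6.35 = 1.13 V.
V_ov = V_SG − |V_th| = 3.75 − 1.3 = 2.45 V.
Since V_SD = 1.13 V < V_ov = 2.45 V, the device is in the triode region.
I_D = k_p [V_ov · V_SD − ½ V_SD²] = 3.91 × [2.45 × 1.13 − 0.5 × 1.13²] = 8.33 mA.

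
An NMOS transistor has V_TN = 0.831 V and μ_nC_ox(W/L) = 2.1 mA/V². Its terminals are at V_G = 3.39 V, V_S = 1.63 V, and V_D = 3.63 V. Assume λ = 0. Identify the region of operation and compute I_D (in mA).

Saturation; I_D = 0.906 mA

V_GS = V_G − V_S = 3.39 − 1.63 = 1.76 V; V_DS = V_D − V_S = 3.63 − 1.63 = 2 V.
V_ov = V_GS − V_TN = 1.76 − 0.831 = 0.929 V.
Since V_DS = 2 V ≥ V_ov = 0.929 V, the device is in saturation.
I_D = ½ k_n V_ov² = 0.5 × 2.1 × 0.929² = 0.906 mA.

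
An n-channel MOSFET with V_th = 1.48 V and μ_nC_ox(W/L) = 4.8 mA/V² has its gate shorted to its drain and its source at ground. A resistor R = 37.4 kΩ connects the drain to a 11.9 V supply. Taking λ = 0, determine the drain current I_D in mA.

With gate tied to drain, V_GS = V_DS ≥ V_GS − V_th, so the device is in saturation.
KCL at the drain: ½ k_n (V_GS − V_th)² = (V_DD − V_GS)/R.
Let x = V_GS − 1.48. Then 89.8 x² + x − 10.42 = 0, giving x = 0.335 V (positive root), so V_GS = 1.82 V.
I_D = (V_DD − V_GS)/R = (11.9 − 1.82) / 37.4 = 0.27 mA.

I_D = 0.270 mA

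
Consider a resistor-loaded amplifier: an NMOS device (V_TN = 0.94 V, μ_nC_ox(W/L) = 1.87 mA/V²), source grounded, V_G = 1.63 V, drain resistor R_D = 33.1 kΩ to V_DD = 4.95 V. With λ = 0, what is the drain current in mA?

V_GS = V_G = 1.63 V, so V_ov = 1.63 − 0.94 = 0.69 V.
Assume saturation: I_D = ½ k_n V_ov² = 0.5 × 1.87 × 0.69² = 0.445 mA, giving V_DS = V_DD − I_D R_D = 4.95 − 0.445 × 33.1 = -9.78 V.
But -9.78 V < V_ov = 0.69 V, so the device is actually in triode.
In triode I_D = k_n[V_ov V_DS − ½ V_DS²] and I_D = (V_DD − V_DS)/R_D. Equating: 30.9 V_DS² − 43.71 V_DS + 4.95 = 0, giving V_DS = 0.124 V (the root below V_ov).
I_D = (4.95 − 0.124) / 33.1 = 0.146 mA.

I_D = 0.146 mA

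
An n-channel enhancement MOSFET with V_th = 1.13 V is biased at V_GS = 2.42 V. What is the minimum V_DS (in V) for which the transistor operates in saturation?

The boundary between triode and saturation is V_DS = V_GS − V_th = V_ov.
V_ov = 2.42 − 1.13 = 1.29 V.

V_DS,sat = 1.29 V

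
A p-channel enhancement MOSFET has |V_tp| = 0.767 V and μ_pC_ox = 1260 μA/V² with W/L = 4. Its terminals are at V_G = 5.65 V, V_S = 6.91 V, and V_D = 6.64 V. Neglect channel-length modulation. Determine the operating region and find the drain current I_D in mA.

V_SG = V_S − V_G = 6.91 − 5.65 = 1.26 V; V_SD = V_S − V_D = 6.91 − 6.64 = 0.27 V.
k_p = μ_pC_ox · (W/L) = 5.04 mA/V².
V_ov = V_SG − |V_tp| = 1.26 − 0.767 = 0.493 V.
Since V_SD = 0.27 V < V_ov = 0.493 V, the device is in the triode region.
I_D = k_p [V_ov · V_SD − ½ V_SD²] = 5.04 × [0.493 × 0.27 − 0.5 × 0.27²] = 0.487 mA.

Triode; I_D = 0.487 mA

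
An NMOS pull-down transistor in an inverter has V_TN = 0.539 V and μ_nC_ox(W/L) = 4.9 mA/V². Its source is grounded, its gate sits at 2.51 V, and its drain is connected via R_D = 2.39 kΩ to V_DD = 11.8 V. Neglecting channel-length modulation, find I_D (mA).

I_D = 4.70 mA

V_GS = V_G = 2.51 V, so V_ov = 2.51 − 0.539 = 1.97 V.
Assume saturation: I_D = ½ k_n V_ov² = 0.5 × 4.9 × 1.97² = 9.52 mA, giving V_DS = V_DD − I_D R_D = 11.8 − 9.52 × 2.39 = -10.9 V.
But -10.9 V < V_ov = 1.97 V, so the device is actually in triode.
In triode I_D = k_n[V_ov V_DS − ½ V_DS²] and I_D = (V_DD − V_DS)/R_D. Equating: 5.86 V_DS² − 24.08 V_DS + 11.8 = 0, giving V_DS = 0.569 V (the root below V_ov).
I_D = (11.8 − 0.569) / 2.39 = 4.7 mA.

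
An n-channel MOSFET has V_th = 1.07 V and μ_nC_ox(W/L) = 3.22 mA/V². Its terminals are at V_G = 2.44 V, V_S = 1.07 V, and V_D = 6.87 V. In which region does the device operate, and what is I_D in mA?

Saturation; I_D = 0.145 mA

V_GS = V_G − V_S = 2.44 − 1.07 = 1.37 V; V_DS = V_D − V_S = 6.87 − 1.07 = 5.8 V.
V_ov = V_GS − V_th = 1.37 − 1.07 = 0.3 V.
Since V_DS = 5.8 V ≥ V_ov = 0.3 V, the device is in saturation.
I_D = ½ k_n V_ov² = 0.5 × 3.22 × 0.3² = 0.145 mA.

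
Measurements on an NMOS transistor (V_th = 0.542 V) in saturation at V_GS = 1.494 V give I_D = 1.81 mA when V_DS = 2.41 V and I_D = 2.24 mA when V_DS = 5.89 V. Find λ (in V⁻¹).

With V_GS fixed, I_D ∝ (1 + λ V_DS) in saturation, so I_D2/I_D1 = (1 + λ V_DS2)/(1 + λ V_DS1).
2.24/1.81 = 1.238 = (1 + 5.89 λ)/(1 + 2.41 λ).
Solving: λ (I_D1 V_DS2 − I_D2 V_DS1) = I_D2 − I_D1, so λ = (2.24 − 1.81) / (1.81 × 5.89 − 2.24 × 2.41) = 0.43 / 5.26 = 0.0817 V⁻¹.

λ = 0.0817 V⁻¹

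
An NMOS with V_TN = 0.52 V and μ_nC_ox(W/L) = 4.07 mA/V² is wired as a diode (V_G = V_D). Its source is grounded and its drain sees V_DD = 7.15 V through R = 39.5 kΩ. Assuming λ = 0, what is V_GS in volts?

With gate tied to drain, V_GS = V_DS ≥ V_GS − V_TN, so the device is in saturation.
KCL at the drain: ½ k_n (V_GS − V_TN)² = (V_DD − V_GS)/R.
Let x = V_GS − 0.52. Then 80.4 x² + x − 6.63 = 0, giving x = 0.281 V (positive root), so V_GS = 0.801 V.
I_D = (V_DD − V_GS)/R = (7.15 − 0.801) / 39.5 = 0.161 mA.

V_GS = 0.801 V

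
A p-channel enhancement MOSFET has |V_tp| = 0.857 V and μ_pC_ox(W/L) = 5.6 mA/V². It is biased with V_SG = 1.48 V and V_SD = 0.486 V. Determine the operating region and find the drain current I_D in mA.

V_ov = V_SG − |V_tp| = 1.48 − 0.857 = 0.623 V.
Since V_SD = 0.486 V < V_ov = 0.623 V, the device is in the triode region.
I_D = k_p [V_ov · V_SD − ½ V_SD²] = 5.6 × [0.623 × 0.486 − 0.5 × 0.486²] = 1.03 mA.

Triode; I_D = 1.03 mA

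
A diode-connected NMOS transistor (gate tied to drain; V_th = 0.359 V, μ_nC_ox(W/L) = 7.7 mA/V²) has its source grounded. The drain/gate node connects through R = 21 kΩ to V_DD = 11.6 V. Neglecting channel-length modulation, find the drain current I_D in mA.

I_D = 0.518 mA

With gate tied to drain, V_GS = V_DS ≥ V_GS − V_th, so the device is in saturation.
KCL at the drain: ½ k_n (V_GS − V_th)² = (V_DD − V_GS)/R.
Let x = V_GS − 0.359. Then 80.9 x² + x − 11.24 = 0, giving x = 0.367 V (positive root), so V_GS = 0.726 V.
I_D = (V_DD − V_GS)/R = (11.6 − 0.726) / 21 = 0.518 mA.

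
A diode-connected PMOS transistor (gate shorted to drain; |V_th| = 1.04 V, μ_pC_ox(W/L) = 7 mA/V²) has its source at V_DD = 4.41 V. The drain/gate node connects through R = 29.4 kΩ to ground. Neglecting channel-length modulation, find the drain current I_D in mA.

With gate tied to drain, V_SG = V_SD ≥ V_SG − |V_th|, so the device is in saturation.
KCL at the drain: ½ k_p (V_SG − |V_th|)² = (V_DD − V_SG)/R.
Let x = V_SG − 1.04. Then 103 x² + x − 3.37 = 0, giving x = 0.176 V (positive root), so V_SG = 1.22 V.
I_D = (V_DD − V_SG)/R = (4.41 − 1.22) / 29.4 = 0.109 mA.

I_D = 0.109 mA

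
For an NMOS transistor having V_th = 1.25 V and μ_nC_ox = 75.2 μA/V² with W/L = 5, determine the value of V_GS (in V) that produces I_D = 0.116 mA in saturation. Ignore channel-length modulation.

V_GS = 2.04 V

k_n = μ_nC_ox · (W/L) = 0.376 mA/V².
In saturation I_D = ½ k_n (V_GS − V_th)², so V_GS − V_th = √(2 I_D / k_n) = √(2 × 0.116 / 0.376) = 0.786 V.
V_GS = 1.25 + 0.786 = 2.04 V.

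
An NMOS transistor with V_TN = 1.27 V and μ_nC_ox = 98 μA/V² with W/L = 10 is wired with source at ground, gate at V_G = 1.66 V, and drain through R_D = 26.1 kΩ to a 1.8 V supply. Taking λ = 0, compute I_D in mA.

V_GS = V_G = 1.66 V, so V_ov = 1.66 − 1.27 = 0.39 V.
k_n = μ_nC_ox · (W/L) = 0.98 mA/V².
Assume saturation: I_D = ½ k_n V_ov² = 0.5 × 0.98 × 0.39² = 0.0745 mA, giving V_DS = V_DD − I_D R_D = 1.8 − 0.0745 × 26.1 = -0.145 V.
But -0.145 V < V_ov = 0.39 V, so the device is actually in triode.
In triode I_D = k_n[V_ov V_DS − ½ V_DS²] and I_D = (V_DD − V_DS)/R_D. Equating: 12.8 V_DS² − 10.98 V_DS + 1.8 = 0, giving V_DS = 0.221 V (the root below V_ov).
I_D = (1.8 − 0.221) / 26.1 = 0.0605 mA.

I_D = 0.0605 mA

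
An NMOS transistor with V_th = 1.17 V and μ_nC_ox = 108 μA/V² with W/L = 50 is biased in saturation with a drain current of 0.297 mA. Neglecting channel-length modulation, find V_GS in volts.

k_n = μ_nC_ox · (W/L) = 5.4 mA/V².
In saturation I_D = ½ k_n (V_GS − V_th)², so V_GS − V_th = √(2 I_D / k_n) = √(2 × 0.297 / 5.4) = 0.332 V.
V_GS = 1.17 + 0.332 = 1.5 V.

V_GS = 1.50 V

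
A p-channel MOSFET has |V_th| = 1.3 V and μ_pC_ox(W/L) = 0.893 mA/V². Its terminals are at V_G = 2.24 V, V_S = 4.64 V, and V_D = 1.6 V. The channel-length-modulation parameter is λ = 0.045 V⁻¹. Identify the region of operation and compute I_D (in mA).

Saturation; I_D = 0.614 mA

V_SG = V_S − V_G = 4.64 − 2.24 = 2.4 V; V_SD = V_S − V_D = 4.64 − 1.6 = 3.04 V.
V_ov = V_SG − |V_th| = 2.4 − 1.3 = 1.1 V.
Since V_SD = 3.04 V ≥ V_ov = 1.1 V, the device is in saturation.
I_D = ½ k_p V_ov² (1 + λ V_SD) = 0.5 × 0.893 × 1.1² × (1 + 0.045 × 3.04) = 0.614 mA.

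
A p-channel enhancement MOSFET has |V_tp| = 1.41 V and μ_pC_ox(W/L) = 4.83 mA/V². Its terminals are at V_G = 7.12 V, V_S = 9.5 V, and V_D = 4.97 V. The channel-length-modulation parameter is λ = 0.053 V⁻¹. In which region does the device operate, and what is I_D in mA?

Saturation; I_D = 2.82 mA

V_SG = V_S − V_G = 9.5 − 7.12 = 2.38 V; V_SD = V_S − V_D = 9.5 − 4.97 = 4.53 V.
V_ov = V_SG − |V_tp| = 2.38 − 1.41 = 0.97 V.
Since V_SD = 4.53 V ≥ V_ov = 0.97 V, the device is in saturation.
I_D = ½ k_p V_ov² (1 + λ V_SD) = 0.5 × 4.83 × 0.97² × (1 + 0.053 × 4.53) = 2.82 mA.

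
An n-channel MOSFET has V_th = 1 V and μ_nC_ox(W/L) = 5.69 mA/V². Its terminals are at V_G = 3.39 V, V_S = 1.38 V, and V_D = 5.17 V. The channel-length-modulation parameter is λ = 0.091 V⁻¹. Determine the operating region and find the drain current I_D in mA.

V_GS = V_G − V_S = 3.39 − 1.38 = 2.01 V; V_DS = V_D − V_S = 5.17 − 1.38 = 3.79 V.
V_ov = V_GS − V_th = 2.01 − 1 = 1.01 V.
Since V_DS = 3.79 V ≥ V_ov = 1.01 V, the device is in saturation.
I_D = ½ k_n V_ov² (1 + λ V_DS) = 0.5 × 5.69 × 1.01² × (1 + 0.091 × 3.79) = 3.9 mA.

Saturation; I_D = 3.90 mA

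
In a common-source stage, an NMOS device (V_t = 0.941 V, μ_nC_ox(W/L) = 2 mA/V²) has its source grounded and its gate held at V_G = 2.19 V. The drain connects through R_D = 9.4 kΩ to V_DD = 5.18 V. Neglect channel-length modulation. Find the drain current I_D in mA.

V_GS = V_G = 2.19 V, so V_ov = 2.19 − 0.941 = 1.25 V.
Assume saturation: I_D = ½ k_n V_ov² = 0.5 × 2 × 1.25² = 1.56 mA, giving V_DS = V_DD − I_D R_D = 5.18 − 1.56 × 9.4 = -9.48 V.
But -9.48 V < V_ov = 1.25 V, so the device is actually in triode.
In triode I_D = k_n[V_ov V_DS − ½ V_DS²] and I_D = (V_DD − V_DS)/R_D. Equating: 9.4 V_DS² − 24.48 V_DS + 5.18 = 0, giving V_DS = 0.232 V (the root below V_ov).
I_D = (5.18 − 0.232) / 9.4 = 0.526 mA.

I_D = 0.526 mA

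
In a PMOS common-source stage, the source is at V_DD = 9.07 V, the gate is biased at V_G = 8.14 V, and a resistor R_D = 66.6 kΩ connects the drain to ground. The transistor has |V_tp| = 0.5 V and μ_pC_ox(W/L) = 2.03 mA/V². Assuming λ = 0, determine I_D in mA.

I_D = 0.133 mA

V_SG = V_DD − V_G = 9.07 − 8.14 = 0.93 V, so V_ov = 0.93 − 0.5 = 0.43 V.
Assume saturation: I_D = ½ k_p V_ov² = 0.5 × 2.03 × 0.43² = 0.188 mA, giving V_SD = V_DD − I_D R_D = 9.07 − 0.188 × 66.6 = -3.43 V.
But -3.43 V < V_ov = 0.43 V, so the device is actually in triode.
In triode I_D = k_p[V_ov V_SD − ½ V_SD²] and I_D = (V_DD − V_SD)/R_D. Equating: 67.6 V_SD² − 59.14 V_SD + 9.07 = 0, giving V_SD = 0.198 V (the root below V_ov).
I_D = (9.07 − 0.198) / 66.6 = 0.133 mA.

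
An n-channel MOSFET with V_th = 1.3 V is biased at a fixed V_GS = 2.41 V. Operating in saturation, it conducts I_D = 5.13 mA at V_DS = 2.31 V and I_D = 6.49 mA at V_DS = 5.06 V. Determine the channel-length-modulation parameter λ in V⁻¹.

λ = 0.124 V⁻¹

With V_GS fixed, I_D ∝ (1 + λ V_DS) in saturation, so I_D2/I_D1 = (1 + λ V_DS2)/(1 + λ V_DS1).
6.49/5.13 = 1.265 = (1 + 5.06 λ)/(1 + 2.31 λ).
Solving: λ (I_D1 V_DS2 − I_D2 V_DS1) = I_D2 − I_D1, so λ = (6.49 − 5.13) / (5.13 × 5.06 − 6.49 × 2.31) = 1.36 / 11 = 0.124 V⁻¹.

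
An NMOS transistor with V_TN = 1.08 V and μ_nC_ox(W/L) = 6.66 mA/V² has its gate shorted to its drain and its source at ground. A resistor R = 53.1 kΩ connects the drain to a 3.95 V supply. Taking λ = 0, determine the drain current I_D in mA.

I_D = 0.0517 mA

With gate tied to drain, V_GS = V_DS ≥ V_GS − V_TN, so the device is in saturation.
KCL at the drain: ½ k_n (V_GS − V_TN)² = (V_DD − V_GS)/R.
Let x = V_GS − 1.08. Then 177 x² + x − 2.87 = 0, giving x = 0.125 V (positive root), so V_GS = 1.2 V.
I_D = (V_DD − V_GS)/R = (3.95 − 1.2) / 53.1 = 0.0517 mA.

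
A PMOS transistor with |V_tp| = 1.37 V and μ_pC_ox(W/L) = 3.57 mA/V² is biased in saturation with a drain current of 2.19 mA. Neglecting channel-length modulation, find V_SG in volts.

V_SG = 2.48 V

In saturation I_D = ½ k_p (V_SG − |V_tp|)², so V_SG − |V_tp| = √(2 I_D / k_p) = √(2 × 2.19 / 3.57) = 1.11 V.
V_SG = 1.37 + 1.11 = 2.48 V.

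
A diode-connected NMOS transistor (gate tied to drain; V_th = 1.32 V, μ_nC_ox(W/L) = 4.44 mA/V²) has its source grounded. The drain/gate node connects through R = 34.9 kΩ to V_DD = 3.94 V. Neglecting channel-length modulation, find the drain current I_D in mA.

With gate tied to drain, V_GS = V_DS ≥ V_GS − V_th, so the device is in saturation.
KCL at the drain: ½ k_n (V_GS − V_th)² = (V_DD − V_GS)/R.
Let x = V_GS − 1.32. Then 77.5 x² + x − 2.62 = 0, giving x = 0.178 V (positive root), so V_GS = 1.5 V.
I_D = (V_DD − V_GS)/R = (3.94 − 1.5) / 34.9 = 0.07 mA.

I_D = 0.0700 mA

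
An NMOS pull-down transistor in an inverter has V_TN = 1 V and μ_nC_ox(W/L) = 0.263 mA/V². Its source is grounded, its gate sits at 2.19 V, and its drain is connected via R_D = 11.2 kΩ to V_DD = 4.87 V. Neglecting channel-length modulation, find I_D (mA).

I_D = 0.186 mA

V_GS = V_G = 2.19 V, so V_ov = 2.19 − 1 = 1.19 V.
Assume saturation: I_D = ½ k_n V_ov² = 0.5 × 0.263 × 1.19² = 0.186 mA, giving V_DS = V_DD − I_D R_D = 4.87 − 0.186 × 11.2 = 2.78 V.
V_DS = 2.78 V ≥ V_ov = 1.19 V, confirming saturation.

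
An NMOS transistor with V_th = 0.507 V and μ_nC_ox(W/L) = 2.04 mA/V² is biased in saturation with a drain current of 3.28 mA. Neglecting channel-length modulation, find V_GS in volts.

In saturation I_D = ½ k_n (V_GS − V_th)², so V_GS − V_th = √(2 I_D / k_n) = √(2 × 3.28 / 2.04) = 1.79 V.
V_GS = 0.507 + 1.79 = 2.3 V.

V_GS = 2.30 V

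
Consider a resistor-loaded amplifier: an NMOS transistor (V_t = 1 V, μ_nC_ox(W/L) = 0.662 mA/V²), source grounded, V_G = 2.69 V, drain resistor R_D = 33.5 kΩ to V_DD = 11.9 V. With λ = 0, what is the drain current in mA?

I_D = 0.345 mA

V_GS = V_G = 2.69 V, so V_ov = 2.69 − 1 = 1.69 V.
Assume saturation: I_D = ½ k_n V_ov² = 0.5 × 0.662 × 1.69² = 0.945 mA, giving V_DS = V_DD − I_D R_D = 11.9 − 0.945 × 33.5 = -19.8 V.
But -19.8 V < V_ov = 1.69 V, so the device is actually in triode.
In triode I_D = k_n[V_ov V_DS − ½ V_DS²] and I_D = (V_DD − V_DS)/R_D. Equating: 11.1 V_DS² − 38.48 V_DS + 11.9 = 0, giving V_DS = 0.343 V (the root below V_ov).
I_D = (11.9 − 0.343) / 33.5 = 0.345 mA.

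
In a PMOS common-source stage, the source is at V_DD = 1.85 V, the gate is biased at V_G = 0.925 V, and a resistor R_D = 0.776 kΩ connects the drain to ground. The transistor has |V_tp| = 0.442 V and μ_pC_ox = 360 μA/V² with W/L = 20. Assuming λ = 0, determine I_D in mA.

I_D = 0.840 mA

V_SG = V_DD − V_G = 1.85 − 0.925 = 0.925 V, so V_ov = 0.925 − 0.442 = 0.483 V.
k_p = μ_pC_ox · (W/L) = 7.2 mA/V².
Assume saturation: I_D = ½ k_p V_ov² = 0.5 × 7.2 × 0.483² = 0.84 mA, giving V_SD = V_DD − I_D R_D = 1.85 − 0.84 × 0.776 = 1.2 V.
V_SD = 1.2 V ≥ V_ov = 0.483 V, confirming saturation.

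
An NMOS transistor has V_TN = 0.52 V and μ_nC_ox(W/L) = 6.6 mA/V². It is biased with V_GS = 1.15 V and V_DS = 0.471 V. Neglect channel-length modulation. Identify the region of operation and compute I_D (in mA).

Triode; I_D = 1.23 mA

V_ov = V_GS − V_TN = 1.15 − 0.52 = 0.63 V.
Since V_DS = 0.471 V < V_ov = 0.63 V, the device is in the triode region.
I_D = k_n [V_ov · V_DS − ½ V_DS²] = 6.6 × [0.63 × 0.471 − 0.5 × 0.471²] = 1.23 mA.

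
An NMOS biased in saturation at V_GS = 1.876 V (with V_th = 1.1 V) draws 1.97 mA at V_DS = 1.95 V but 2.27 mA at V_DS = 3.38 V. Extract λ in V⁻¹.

With V_GS fixed, I_D ∝ (1 + λ V_DS) in saturation, so I_D2/I_D1 = (1 + λ V_DS2)/(1 + λ V_DS1).
2.27/1.97 = 1.152 = (1 + 3.38 λ)/(1 + 1.95 λ).
Solving: λ (I_D1 V_DS2 − I_D2 V_DS1) = I_D2 − I_D1, so λ = (2.27 − 1.97) / (1.97 × 3.38 − 2.27 × 1.95) = 0.3 / 2.23 = 0.134 V⁻¹.

λ = 0.134 V⁻¹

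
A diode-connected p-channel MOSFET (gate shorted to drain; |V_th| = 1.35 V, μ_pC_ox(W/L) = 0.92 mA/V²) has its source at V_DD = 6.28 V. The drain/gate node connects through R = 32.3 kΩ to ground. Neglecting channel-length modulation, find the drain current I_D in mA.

With gate tied to drain, V_SG = V_SD ≥ V_SG − |V_th|, so the device is in saturation.
KCL at the drain: ½ k_p (V_SG − |V_th|)² = (V_DD − V_SG)/R.
Let x = V_SG − 1.35. Then 14.9 x² + x − 4.93 = 0, giving x = 0.543 V (positive root), so V_SG = 1.89 V.
I_D = (V_DD − V_SG)/R = (6.28 − 1.89) / 32.3 = 0.136 mA.

I_D = 0.136 mA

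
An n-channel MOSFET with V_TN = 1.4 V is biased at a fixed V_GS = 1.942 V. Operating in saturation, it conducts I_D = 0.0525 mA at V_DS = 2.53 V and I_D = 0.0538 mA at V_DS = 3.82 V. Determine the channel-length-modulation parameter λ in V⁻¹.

λ = 0.0202 V⁻¹

With V_GS fixed, I_D ∝ (1 + λ V_DS) in saturation, so I_D2/I_D1 = (1 + λ V_DS2)/(1 + λ V_DS1).
0.0538/0.0525 = 1.025 = (1 + 3.82 λ)/(1 + 2.53 λ).
Solving: λ (I_D1 V_DS2 − I_D2 V_DS1) = I_D2 − I_D1, so λ = (0.0538 − 0.0525) / (0.0525 × 3.82 − 0.0538 × 2.53) = 0.0013 / 0.0644 = 0.0202 V⁻¹.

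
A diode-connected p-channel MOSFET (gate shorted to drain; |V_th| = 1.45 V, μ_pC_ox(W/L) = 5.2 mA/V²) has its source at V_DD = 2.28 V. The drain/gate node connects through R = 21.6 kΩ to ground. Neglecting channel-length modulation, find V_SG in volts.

With gate tied to drain, V_SG = V_SD ≥ V_SG − |V_th|, so the device is in saturation.
KCL at the drain: ½ k_p (V_SG − |V_th|)² = (V_DD − V_SG)/R.
Let x = V_SG − 1.45. Then 56.2 x² + x − 0.83 = 0, giving x = 0.113 V (positive root), so V_SG = 1.56 V.
I_D = (V_DD − V_SG)/R = (2.28 − 1.56) / 21.6 = 0.0332 mA.

V_SG = 1.56 V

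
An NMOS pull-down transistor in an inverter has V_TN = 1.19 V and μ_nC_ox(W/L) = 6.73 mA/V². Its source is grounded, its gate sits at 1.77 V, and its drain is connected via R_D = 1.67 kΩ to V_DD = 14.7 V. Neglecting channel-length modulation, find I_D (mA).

V_GS = V_G = 1.77 V, so V_ov = 1.77 − 1.19 = 0.58 V.
Assume saturation: I_D = ½ k_n V_ov² = 0.5 × 6.73 × 0.58² = 1.13 mA, giving V_DS = V_DD − I_D R_D = 14.7 − 1.13 × 1.67 = 12.8 V.
V_DS = 12.8 V ≥ V_ov = 0.58 V, confirming saturation.

I_D = 1.13 mA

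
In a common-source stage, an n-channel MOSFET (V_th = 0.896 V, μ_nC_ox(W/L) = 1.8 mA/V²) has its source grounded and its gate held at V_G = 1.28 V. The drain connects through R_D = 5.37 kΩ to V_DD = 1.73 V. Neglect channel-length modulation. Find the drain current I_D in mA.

I_D = 0.133 mA

V_GS = V_G = 1.28 V, so V_ov = 1.28 − 0.896 = 0.384 V.
Assume saturation: I_D = ½ k_n V_ov² = 0.5 × 1.8 × 0.384² = 0.133 mA, giving V_DS = V_DD − I_D R_D = 1.73 − 0.133 × 5.37 = 1.02 V.
V_DS = 1.02 V ≥ V_ov = 0.384 V, confirming saturation.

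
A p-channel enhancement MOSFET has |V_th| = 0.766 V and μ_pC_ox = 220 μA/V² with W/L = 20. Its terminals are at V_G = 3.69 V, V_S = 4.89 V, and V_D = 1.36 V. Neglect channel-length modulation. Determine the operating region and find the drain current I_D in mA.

V_SG = V_S − V_G = 4.89 − 3.69 = 1.2 V; V_SD = V_S − V_D = 4.89 − 1.36 = 3.53 V.
k_p = μ_pC_ox · (W/L) = 4.4 mA/V².
V_ov = V_SG − |V_th| = 1.2 − 0.766 = 0.434 V.
Since V_SD = 3.53 V ≥ V_ov = 0.434 V, the device is in saturation.
I_D = ½ k_p V_ov² = 0.5 × 4.4 × 0.434² = 0.414 mA.

Saturation; I_D = 0.414 mA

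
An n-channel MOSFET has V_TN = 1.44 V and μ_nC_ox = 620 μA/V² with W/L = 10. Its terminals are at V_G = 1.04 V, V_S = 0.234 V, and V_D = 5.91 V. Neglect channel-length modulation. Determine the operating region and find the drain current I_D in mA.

V_GS = V_G − V_S = 1.04 − 0.234 = 0.806 V; V_DS = V_D − V_S = 5.91 − 0.234 = 5.68 V.
V_GS = 0.806 V < V_TN = 1.44 V, so the transistor is in cutoff.

Cutoff; I_D = 0 mA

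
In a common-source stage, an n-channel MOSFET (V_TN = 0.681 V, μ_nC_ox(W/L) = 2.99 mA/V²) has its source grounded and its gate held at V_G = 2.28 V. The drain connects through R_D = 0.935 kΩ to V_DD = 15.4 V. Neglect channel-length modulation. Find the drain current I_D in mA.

V_GS = V_G = 2.28 V, so V_ov = 2.28 − 0.681 = 1.6 V.
Assume saturation: I_D = ½ k_n V_ov² = 0.5 × 2.99 × 1.6² = 3.82 mA, giving V_DS = V_DD − I_D R_D = 15.4 − 3.82 × 0.935 = 11.8 V.
V_DS = 11.8 V ≥ V_ov = 1.6 V, confirming saturation.

I_D = 3.82 mA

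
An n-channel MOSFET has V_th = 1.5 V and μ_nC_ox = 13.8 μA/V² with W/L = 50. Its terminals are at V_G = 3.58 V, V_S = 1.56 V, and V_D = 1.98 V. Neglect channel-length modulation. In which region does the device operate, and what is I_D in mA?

Triode; I_D = 0.0898 mA

V_GS = V_G − V_S = 3.58 − 1.56 = 2.02 V; V_DS = V_D − V_S = 1.98 − 1.56 = 0.42 V.
k_n = μ_nC_ox · (W/L) = 0.69 mA/V².
V_ov = V_GS − V_th = 2.02 − 1.5 = 0.52 V.
Since V_DS = 0.42 V < V_ov = 0.52 V, the device is in the triode region.
I_D = k_n [V_ov · V_DS − ½ V_DS²] = 0.69 × [0.52 × 0.42 − 0.5 × 0.42²] = 0.0898 mA.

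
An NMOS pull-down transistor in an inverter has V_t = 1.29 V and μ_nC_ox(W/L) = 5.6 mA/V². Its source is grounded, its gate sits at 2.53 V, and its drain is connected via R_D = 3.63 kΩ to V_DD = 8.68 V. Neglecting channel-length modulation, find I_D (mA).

I_D = 2.28 mA

V_GS = V_G = 2.53 V, so V_ov = 2.53 − 1.29 = 1.24 V.
Assume saturation: I_D = ½ k_n V_ov² = 0.5 × 5.6 × 1.24² = 4.31 mA, giving V_DS = V_DD − I_D R_D = 8.68 − 4.31 × 3.63 = -6.95 V.
But -6.95 V < V_ov = 1.24 V, so the device is actually in triode.
In triode I_D = k_n[V_ov V_DS − ½ V_DS²] and I_D = (V_DD − V_DS)/R_D. Equating: 10.2 V_DS² − 26.21 V_DS + 8.68 = 0, giving V_DS = 0.39 V (the root below V_ov).
I_D = (8.68 − 0.39) / 3.63 = 2.28 mA.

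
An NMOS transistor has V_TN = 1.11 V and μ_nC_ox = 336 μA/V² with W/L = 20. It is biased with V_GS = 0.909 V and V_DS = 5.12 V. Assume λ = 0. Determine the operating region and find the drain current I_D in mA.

V_GS = 0.909 V < V_TN = 1.11 V, so the transistor is in cutoff.

Cutoff; I_D = 0 mA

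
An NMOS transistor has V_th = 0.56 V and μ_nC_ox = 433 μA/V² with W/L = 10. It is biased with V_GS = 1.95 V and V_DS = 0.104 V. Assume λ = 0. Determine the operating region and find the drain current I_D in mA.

Triode; I_D = 0.603 mA

k_n = μ_nC_ox · (W/L) = 4.33 mA/V².
V_ov = V_GS − V_th = 1.95 − 0.56 = 1.39 V.
Since V_DS = 0.104 V < V_ov = 1.39 V, the device is in the triode region.
I_D = k_n [V_ov · V_DS − ½ V_DS²] = 4.33 × [1.39 × 0.104 − 0.5 × 0.104²] = 0.603 mA.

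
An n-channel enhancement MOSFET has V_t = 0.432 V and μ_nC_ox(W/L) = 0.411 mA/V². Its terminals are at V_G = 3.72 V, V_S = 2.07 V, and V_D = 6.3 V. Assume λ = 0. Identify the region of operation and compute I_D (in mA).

Saturation; I_D = 0.305 mA

V_GS = V_G − V_S = 3.72 − 2.07 = 1.65 V; V_DS = V_D − V_S = 6.3 − 2.07 = 4.23 V.
V_ov = V_GS − V_t = 1.65 − 0.432 = 1.22 V.
Since V_DS = 4.23 V ≥ V_ov = 1.22 V, the device is in saturation.
I_D = ½ k_n V_ov² = 0.5 × 0.411 × 1.22² = 0.305 mA.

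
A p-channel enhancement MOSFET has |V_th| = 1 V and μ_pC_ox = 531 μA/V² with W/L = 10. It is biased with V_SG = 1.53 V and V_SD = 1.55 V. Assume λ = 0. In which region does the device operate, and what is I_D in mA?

k_p = μ_pC_ox · (W/L) = 5.31 mA/V².
V_ov = V_SG − |V_th| = 1.53 − 1 = 0.53 V.
Since V_SD = 1.55 V ≥ V_ov = 0.53 V, the device is in saturation.
I_D = ½ k_p V_ov² = 0.5 × 5.31 × 0.53² = 0.746 mA.

Saturation; I_D = 0.746 mA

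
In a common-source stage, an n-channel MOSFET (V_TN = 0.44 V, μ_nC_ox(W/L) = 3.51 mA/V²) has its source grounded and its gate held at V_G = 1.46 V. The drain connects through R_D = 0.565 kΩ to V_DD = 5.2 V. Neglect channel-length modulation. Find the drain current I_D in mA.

I_D = 1.83 mA

V_GS = V_G = 1.46 V, so V_ov = 1.46 − 0.44 = 1.02 V.
Assume saturation: I_D = ½ k_n V_ov² = 0.5 × 3.51 × 1.02² = 1.83 mA, giving V_DS = V_DD − I_D R_D = 5.2 − 1.83 × 0.565 = 4.17 V.
V_DS = 4.17 V ≥ V_ov = 1.02 V, confirming saturation.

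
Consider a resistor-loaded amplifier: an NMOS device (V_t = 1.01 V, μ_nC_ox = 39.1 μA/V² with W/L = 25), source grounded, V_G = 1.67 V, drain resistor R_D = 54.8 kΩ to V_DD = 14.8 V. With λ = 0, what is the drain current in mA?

I_D = 0.213 mA

V_GS = V_G = 1.67 V, so V_ov = 1.67 − 1.01 = 0.66 V.
k_n = μ_nC_ox · (W/L) = 0.9775 mA/V².
Assume saturation: I_D = ½ k_n V_ov² = 0.5 × 0.9775 × 0.66² = 0.213 mA, giving V_DS = V_DD − I_D R_D = 14.8 − 0.213 × 54.8 = 3.13 V.
V_DS = 3.13 V ≥ V_ov = 0.66 V, confirming saturation.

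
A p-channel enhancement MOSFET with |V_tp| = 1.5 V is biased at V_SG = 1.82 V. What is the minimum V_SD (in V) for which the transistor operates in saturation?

V_SD,sat = 0.320 V

The boundary between triode and saturation is V_SD = V_SG − |V_tp| = V_ov.
V_ov = 1.82 − 1.5 = 0.32 V.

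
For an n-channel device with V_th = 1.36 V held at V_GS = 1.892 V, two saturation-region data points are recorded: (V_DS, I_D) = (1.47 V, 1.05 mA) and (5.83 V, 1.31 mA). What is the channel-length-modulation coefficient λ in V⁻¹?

With V_GS fixed, I_D ∝ (1 + λ V_DS) in saturation, so I_D2/I_D1 = (1 + λ V_DS2)/(1 + λ V_DS1).
1.31/1.05 = 1.248 = (1 + 5.83 λ)/(1 + 1.47 λ).
Solving: λ (I_D1 V_DS2 − I_D2 V_DS1) = I_D2 − I_D1, so λ = (1.31 − 1.05) / (1.05 × 5.83 − 1.31 × 1.47) = 0.26 / 4.2 = 0.062 V⁻¹.

λ = 0.0620 V⁻¹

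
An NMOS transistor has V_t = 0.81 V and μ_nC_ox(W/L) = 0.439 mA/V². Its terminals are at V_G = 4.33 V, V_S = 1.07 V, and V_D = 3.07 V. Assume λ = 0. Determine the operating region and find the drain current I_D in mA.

V_GS = V_G − V_S = 4.33 − 1.07 = 3.26 V; V_DS = V_D − V_S = 3.07 − 1.07 = 2 V.
V_ov = V_GS − V_t = 3.26 − 0.81 = 2.45 V.
Since V_DS = 2 V < V_ov = 2.45 V, the device is in the triode region.
I_D = k_n [V_ov · V_DS − ½ V_DS²] = 0.439 × [2.45 × 2 − 0.5 × 2²] = 1.27 mA.

Triode; I_D = 1.27 mA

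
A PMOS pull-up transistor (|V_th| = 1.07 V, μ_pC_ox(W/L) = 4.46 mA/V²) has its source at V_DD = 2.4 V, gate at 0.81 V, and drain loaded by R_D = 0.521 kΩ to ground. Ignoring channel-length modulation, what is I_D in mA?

V_SG = V_DD − V_G = 2.4 − 0.81 = 1.59 V, so V_ov = 1.59 − 1.07 = 0.52 V.
Assume saturation: I_D = ½ k_p V_ov² = 0.5 × 4.46 × 0.52² = 0.603 mA, giving V_SD = V_DD − I_D R_D = 2.4 − 0.603 × 0.521 = 2.09 V.
V_SD = 2.09 V ≥ V_ov = 0.52 V, confirming saturation.

I_D = 0.603 mA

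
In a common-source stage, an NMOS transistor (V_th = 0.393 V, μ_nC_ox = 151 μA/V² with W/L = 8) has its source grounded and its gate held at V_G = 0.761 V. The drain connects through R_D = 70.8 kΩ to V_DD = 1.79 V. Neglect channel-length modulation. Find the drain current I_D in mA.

V_GS = V_G = 0.761 V, so V_ov = 0.761 − 0.393 = 0.368 V.
k_n = μ_nC_ox · (W/L) = 1.208 mA/V².
Assume saturation: I_D = ½ k_n V_ov² = 0.5 × 1.208 × 0.368² = 0.0818 mA, giving V_DS = V_DD − I_D R_D = 1.79 − 0.0818 × 70.8 = -4 V.
But -4 V < V_ov = 0.368 V, so the device is actually in triode.
In triode I_D = k_n[V_ov V_DS − ½ V_DS²] and I_D = (V_DD − V_DS)/R_D. Equating: 42.8 V_DS² − 32.47 V_DS + 1.79 = 0, giving V_DS = 0.0598 V (the root below V_ov).
I_D = (1.79 − 0.0598) / 70.8 = 0.0244 mA.

I_D = 0.0244 mA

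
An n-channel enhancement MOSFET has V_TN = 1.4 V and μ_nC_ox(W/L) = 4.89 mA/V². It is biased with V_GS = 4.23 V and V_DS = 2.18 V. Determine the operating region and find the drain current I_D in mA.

V_ov = V_GS − V_TN = 4.23 − 1.4 = 2.83 V.
Since V_DS = 2.18 V < V_ov = 2.83 V, the device is in the triode region.
I_D = k_n [V_ov · V_DS − ½ V_DS²] = 4.89 × [2.83 × 2.18 − 0.5 × 2.18²] = 18.5 mA.

Triode; I_D = 18.5 mA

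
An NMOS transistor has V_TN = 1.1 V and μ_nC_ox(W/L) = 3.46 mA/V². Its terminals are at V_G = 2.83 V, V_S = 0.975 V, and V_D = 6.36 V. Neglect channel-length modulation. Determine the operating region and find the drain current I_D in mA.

Saturation; I_D = 0.986 mA

V_GS = V_G − V_S = 2.83 − 0.975 = 1.85 V; V_DS = V_D − V_S = 6.36 − 0.975 = 5.39 V.
V_ov = V_GS − V_TN = 1.85 − 1.1 = 0.755 V.
Since V_DS = 5.39 V ≥ V_ov = 0.755 V, the device is in saturation.
I_D = ½ k_n V_ov² = 0.5 × 3.46 × 0.755² = 0.986 mA.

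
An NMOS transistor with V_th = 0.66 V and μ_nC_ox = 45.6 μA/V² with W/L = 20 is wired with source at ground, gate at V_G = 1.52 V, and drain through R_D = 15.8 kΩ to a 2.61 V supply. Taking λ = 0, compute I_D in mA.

I_D = 0.151 mA

V_GS = V_G = 1.52 V, so V_ov = 1.52 − 0.66 = 0.86 V.
k_n = μ_nC_ox · (W/L) = 0.912 mA/V².
Assume saturation: I_D = ½ k_n V_ov² = 0.5 × 0.912 × 0.86² = 0.337 mA, giving V_DS = V_DD − I_D R_D = 2.61 − 0.337 × 15.8 = -2.72 V.
But -2.72 V < V_ov = 0.86 V, so the device is actually in triode.
In triode I_D = k_n[V_ov V_DS − ½ V_DS²] and I_D = (V_DD − V_DS)/R_D. Equating: 7.2 V_DS² − 13.39 V_DS + 2.61 = 0, giving V_DS = 0.221 V (the root below V_ov).
I_D = (2.61 − 0.221) / 15.8 = 0.151 mA.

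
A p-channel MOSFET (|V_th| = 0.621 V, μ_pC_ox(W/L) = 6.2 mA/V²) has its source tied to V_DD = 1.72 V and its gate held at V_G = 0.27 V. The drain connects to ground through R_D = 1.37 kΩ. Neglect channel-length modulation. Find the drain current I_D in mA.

V_SG = V_DD − V_G = 1.72 − 0.27 = 1.45 V, so V_ov = 1.45 − 0.621 = 0.829 V.
Assume saturation: I_D = ½ k_p V_ov² = 0.5 × 6.2 × 0.829² = 2.13 mA, giving V_SD = V_DD − I_D R_D = 1.72 − 2.13 × 1.37 = -1.2 V.
But -1.2 V < V_ov = 0.829 V, so the device is actually in triode.
In triode I_D = k_p[V_ov V_SD − ½ V_SD²] and I_D = (V_DD − V_SD)/R_D. Equating: 4.25 V_SD² − 8.042 V_SD + 1.72 = 0, giving V_SD = 0.246 V (the root below V_ov).
I_D = (1.72 − 0.246) / 1.37 = 1.08 mA.

I_D = 1.08 mA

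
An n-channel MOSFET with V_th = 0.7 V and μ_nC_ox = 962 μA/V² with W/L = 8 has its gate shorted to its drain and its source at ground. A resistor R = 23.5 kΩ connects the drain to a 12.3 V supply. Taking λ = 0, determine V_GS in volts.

V_GS = 1.05 V

With gate tied to drain, V_GS = V_DS ≥ V_GS − V_th, so the device is in saturation.
k_n = μ_nC_ox · (W/L) = 7.696 mA/V².
KCL at the drain: ½ k_n (V_GS − V_th)² = (V_DD − V_GS)/R.
Let x = V_GS − 0.7. Then 90.4 x² + x − 11.6 = 0, giving x = 0.353 V (positive root), so V_GS = 1.05 V.
I_D = (V_DD − V_GS)/R = (12.3 − 1.05) / 23.5 = 0.479 mA.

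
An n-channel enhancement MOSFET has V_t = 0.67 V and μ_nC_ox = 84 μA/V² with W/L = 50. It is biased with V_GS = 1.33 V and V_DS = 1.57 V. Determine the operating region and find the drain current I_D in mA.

Saturation; I_D = 0.915 mA

k_n = μ_nC_ox · (W/L) = 4.2 mA/V².
V_ov = V_GS − V_t = 1.33 − 0.67 = 0.66 V.
Since V_DS = 1.57 V ≥ V_ov = 0.66 V, the device is in saturation.
I_D = ½ k_n V_ov² = 0.5 × 4.2 × 0.66² = 0.915 mA.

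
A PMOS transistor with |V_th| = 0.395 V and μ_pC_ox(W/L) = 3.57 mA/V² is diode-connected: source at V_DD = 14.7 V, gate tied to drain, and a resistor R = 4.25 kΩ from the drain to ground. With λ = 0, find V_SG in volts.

With gate tied to drain, V_SG = V_SD ≥ V_SG − |V_th|, so the device is in saturation.
KCL at the drain: ½ k_p (V_SG − |V_th|)² = (V_DD − V_SG)/R.
Let x = V_SG − 0.395. Then 7.59 x² + x − 14.3 = 0, giving x = 1.31 V (positive root), so V_SG = 1.7 V.
I_D = (V_DD − V_SG)/R = (14.7 − 1.7) / 4.25 = 3.06 mA.

V_SG = 1.70 V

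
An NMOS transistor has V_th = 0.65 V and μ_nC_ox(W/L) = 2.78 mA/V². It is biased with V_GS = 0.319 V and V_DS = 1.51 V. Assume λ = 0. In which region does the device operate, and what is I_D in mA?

Cutoff; I_D = 0 mA

V_GS = 0.319 V < V_th = 0.65 V, so the transistor is in cutoff.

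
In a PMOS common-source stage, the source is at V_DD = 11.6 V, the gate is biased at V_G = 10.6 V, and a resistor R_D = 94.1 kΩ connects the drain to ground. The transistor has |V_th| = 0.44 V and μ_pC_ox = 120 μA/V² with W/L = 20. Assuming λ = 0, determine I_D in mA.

V_SG = V_DD − V_G = 11.6 − 10.6 = 1 V, so V_ov = 1 − 0.44 = 0.56 V.
k_p = μ_pC_ox · (W/L) = 2.4 mA/V².
Assume saturation: I_D = ½ k_p V_ov² = 0.5 × 2.4 × 0.56² = 0.376 mA, giving V_SD = V_DD − I_D R_D = 11.6 − 0.376 × 94.1 = -23.8 V.
But -23.8 V < V_ov = 0.56 V, so the device is actually in triode.
In triode I_D = k_p[V_ov V_SD − ½ V_SD²] and I_D = (V_DD − V_SD)/R_D. Equating: 113 V_SD² − 127.5 V_SD + 11.6 = 0, giving V_SD = 0.0998 V (the root below V_ov).
I_D = (11.6 − 0.0998) / 94.1 = 0.122 mA.

I_D = 0.122 mA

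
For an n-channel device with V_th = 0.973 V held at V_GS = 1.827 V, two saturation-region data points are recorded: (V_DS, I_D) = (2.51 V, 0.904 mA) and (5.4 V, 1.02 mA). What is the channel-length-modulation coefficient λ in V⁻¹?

With V_GS fixed, I_D ∝ (1 + λ V_DS) in saturation, so I_D2/I_D1 = (1 + λ V_DS2)/(1 + λ V_DS1).
1.02/0.904 = 1.128 = (1 + 5.4 λ)/(1 + 2.51 λ).
Solving: λ (I_D1 V_DS2 − I_D2 V_DS1) = I_D2 − I_D1, so λ = (1.02 − 0.904) / (0.904 × 5.4 − 1.02 × 2.51) = 0.116 / 2.32 = 0.05 V⁻¹.

λ = 0.0500 V⁻¹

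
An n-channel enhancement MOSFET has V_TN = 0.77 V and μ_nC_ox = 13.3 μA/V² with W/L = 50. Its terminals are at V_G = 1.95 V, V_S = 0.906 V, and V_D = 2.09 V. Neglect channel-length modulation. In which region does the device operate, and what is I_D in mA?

V_GS = V_G − V_S = 1.95 − 0.906 = 1.04 V; V_DS = V_D − V_S = 2.09 − 0.906 = 1.18 V.
k_n = μ_nC_ox · (W/L) = 0.665 mA/V².
V_ov = V_GS − V_TN = 1.04 − 0.77 = 0.274 V.
Since V_DS = 1.18 V ≥ V_ov = 0.274 V, the device is in saturation.
I_D = ½ k_n V_ov² = 0.5 × 0.665 × 0.274² = 0.025 mA.

Saturation; I_D = 0.0250 mA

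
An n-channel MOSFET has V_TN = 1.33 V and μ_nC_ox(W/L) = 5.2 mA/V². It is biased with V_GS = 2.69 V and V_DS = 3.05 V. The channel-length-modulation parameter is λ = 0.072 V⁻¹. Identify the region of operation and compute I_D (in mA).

V_ov = V_GS − V_TN = 2.69 − 1.33 = 1.36 V.
Since V_DS = 3.05 V ≥ V_ov = 1.36 V, the device is in saturation.
I_D = ½ k_n V_ov² (1 + λ V_DS) = 0.5 × 5.2 × 1.36² × (1 + 0.072 × 3.05) = 5.87 mA.

Saturation; I_D = 5.87 mA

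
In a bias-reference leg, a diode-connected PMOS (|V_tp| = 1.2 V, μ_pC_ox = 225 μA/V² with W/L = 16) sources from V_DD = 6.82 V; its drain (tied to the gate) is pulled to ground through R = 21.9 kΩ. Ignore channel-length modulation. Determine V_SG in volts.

With gate tied to drain, V_SG = V_SD ≥ V_SG − |V_tp|, so the device is in saturation.
k_p = μ_pC_ox · (W/L) = 3.6 mA/V².
KCL at the drain: ½ k_p (V_SG − |V_tp|)² = (V_DD − V_SG)/R.
Let x = V_SG − 1.2. Then 39.4 x² + x − 5.62 = 0, giving x = 0.365 V (positive root), so V_SG = 1.57 V.
I_D = (V_DD − V_SG)/R = (6.82 − 1.57) / 21.9 = 0.24 mA.

V_SG = 1.57 V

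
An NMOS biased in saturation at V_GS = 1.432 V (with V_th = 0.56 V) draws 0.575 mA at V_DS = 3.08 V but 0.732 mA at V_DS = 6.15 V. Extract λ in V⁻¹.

λ = 0.122 V⁻¹

With V_GS fixed, I_D ∝ (1 + λ V_DS) in saturation, so I_D2/I_D1 = (1 + λ V_DS2)/(1 + λ V_DS1).
0.732/0.575 = 1.273 = (1 + 6.15 λ)/(1 + 3.08 λ).
Solving: λ (I_D1 V_DS2 − I_D2 V_DS1) = I_D2 − I_D1, so λ = (0.732 − 0.575) / (0.575 × 6.15 − 0.732 × 3.08) = 0.157 / 1.28 = 0.122 V⁻¹.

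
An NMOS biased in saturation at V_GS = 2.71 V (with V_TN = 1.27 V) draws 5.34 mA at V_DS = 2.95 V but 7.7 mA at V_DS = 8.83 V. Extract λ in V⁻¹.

λ = 0.0966 V⁻¹

With V_GS fixed, I_D ∝ (1 + λ V_DS) in saturation, so I_D2/I_D1 = (1 + λ V_DS2)/(1 + λ V_DS1).
7.7/5.34 = 1.442 = (1 + 8.83 λ)/(1 + 2.95 λ).
Solving: λ (I_D1 V_DS2 − I_D2 V_DS1) = I_D2 − I_D1, so λ = (7.7 − 5.34) / (5.34 × 8.83 − 7.7 × 2.95) = 2.36 / 24.4 = 0.0966 V⁻¹.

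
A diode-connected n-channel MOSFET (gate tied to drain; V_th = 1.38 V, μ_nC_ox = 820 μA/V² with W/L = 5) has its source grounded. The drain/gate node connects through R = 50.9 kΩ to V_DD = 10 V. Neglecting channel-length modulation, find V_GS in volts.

With gate tied to drain, V_GS = V_DS ≥ V_GS − V_th, so the device is in saturation.
k_n = μ_nC_ox · (W/L) = 4.1 mA/V².
KCL at the drain: ½ k_n (V_GS − V_th)² = (V_DD − V_GS)/R.
Let x = V_GS − 1.38. Then 104 x² + x − 8.62 = 0, giving x = 0.283 V (positive root), so V_GS = 1.66 V.
I_D = (V_DD − V_GS)/R = (10 − 1.66) / 50.9 = 0.164 mA.

V_GS = 1.66 V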